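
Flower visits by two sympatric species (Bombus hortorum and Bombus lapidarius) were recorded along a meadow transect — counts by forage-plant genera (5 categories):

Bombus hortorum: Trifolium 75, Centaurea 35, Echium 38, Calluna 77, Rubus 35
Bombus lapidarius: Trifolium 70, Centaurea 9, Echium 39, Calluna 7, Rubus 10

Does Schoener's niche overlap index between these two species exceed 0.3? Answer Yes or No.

Proportions for Bombus hortorum (n=260): 75/260=0.2885, 35/260=0.1346, 38/260=0.1462, 77/260=0.2962, 35/260=0.1346
Proportions for Bombus lapidarius (n=135): 70/135=0.5185, 9/135=0.0667, 39/135=0.2889, 7/135=0.0519, 10/135=0.0741
Σ|p₁ᵢ − p₂ᵢ| = 0.2300 + 0.0679 + 0.1427 + 0.2443 + 0.0605 = 0.7454
D = 1 − ½ × 0.7454 = 1 − 0.37270 = 0.62730
D = 0.62730 > 0.3 → Yes.

Yes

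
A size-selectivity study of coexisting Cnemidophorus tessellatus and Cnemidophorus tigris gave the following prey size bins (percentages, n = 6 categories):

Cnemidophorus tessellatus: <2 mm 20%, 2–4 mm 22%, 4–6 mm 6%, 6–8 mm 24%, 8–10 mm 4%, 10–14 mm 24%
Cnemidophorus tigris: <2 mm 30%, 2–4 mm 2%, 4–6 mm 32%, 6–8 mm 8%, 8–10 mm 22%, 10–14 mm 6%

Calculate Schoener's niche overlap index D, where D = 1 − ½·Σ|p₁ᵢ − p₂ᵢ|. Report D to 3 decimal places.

0.460

Convert percentages to proportions (divide by 100).
Σ|p₁ᵢ − p₂ᵢ| = 0.10 + 0.20 + 0.26 + 0.16 + 0.18 + 0.18 = 1.08
D = 1 − ½ × 1.08 = 1 − 0.540 = 0.46000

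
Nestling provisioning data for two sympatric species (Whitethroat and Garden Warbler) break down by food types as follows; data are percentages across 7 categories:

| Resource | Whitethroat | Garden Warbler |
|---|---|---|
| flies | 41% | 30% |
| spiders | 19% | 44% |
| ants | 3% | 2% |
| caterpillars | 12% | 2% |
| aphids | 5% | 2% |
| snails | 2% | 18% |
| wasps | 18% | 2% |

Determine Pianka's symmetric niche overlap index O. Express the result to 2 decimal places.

0.77

Convert percentages to proportions (divide by 100).
Σ p₁ᵢp₂ᵢ = 0.1230 + 0.0836 + 0.0006 + 0.0024 + 0.0010 + 0.0036 + 0.0036 = 0.2178
Σp_1ᵢ² = 0.41² + 0.19² + 0.03² + 0.12² + 0.05² + 0.02² + 0.18² = 0.1681 + 0.0361 + 0.0009 + 0.0144 + 0.0025 + 0.0004 + 0.0324 = 0.2548
Σp_2ᵢ² = 0.30² + 0.44² + 0.02² + 0.02² + 0.02² + 0.18² + 0.02² = 0.0900 + 0.1936 + 0.0004 + 0.0004 + 0.0004 + 0.0324 + 0.0004 = 0.3176
O = 0.2178 / √(0.2548 × 0.3176) = 0.2178 / 0.28447 = 0.7656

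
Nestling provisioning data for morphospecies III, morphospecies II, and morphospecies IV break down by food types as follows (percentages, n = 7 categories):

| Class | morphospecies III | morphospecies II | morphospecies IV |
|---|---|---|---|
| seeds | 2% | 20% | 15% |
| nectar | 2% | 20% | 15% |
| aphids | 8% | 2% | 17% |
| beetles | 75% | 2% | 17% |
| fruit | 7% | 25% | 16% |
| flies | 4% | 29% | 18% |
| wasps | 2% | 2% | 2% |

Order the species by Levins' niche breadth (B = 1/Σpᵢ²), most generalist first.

morphospecies IV > morphospecies II > morphospecies III

Convert percentages to proportions (divide by 100).
Σp_IIIᵢ² = 0.02² + 0.02² + 0.08² + 0.75² + 0.07² + 0.04² + 0.02² = 0.0004 + 0.0004 + 0.0064 + 0.5625 + 0.0049 + 0.0016 + 0.0004 = 0.5766
B_III = 1 / 0.5766 = 1.7343
Σp_IIᵢ² = 0.20² + 0.20² + 0.02² + 0.02² + 0.25² + 0.29² + 0.02² = 0.0400 + 0.0400 + 0.0004 + 0.0004 + 0.0625 + 0.0841 + 0.0004 = 0.2278
B_II = 1 / 0.2278 = 4.3898
Σp_IVᵢ² = 0.15² + 0.15² + 0.17² + 0.17² + 0.16² + 0.18² + 0.02² = 0.0225 + 0.0225 + 0.0289 + 0.0289 + 0.0256 + 0.0324 + 0.0004 = 0.1612
B_IV = 1 / 0.1612 = 6.2035
Ranking by B (broadest → narrowest): morphospecies IV (6.20) > morphospecies II (4.39) > morphospecies III (1.73)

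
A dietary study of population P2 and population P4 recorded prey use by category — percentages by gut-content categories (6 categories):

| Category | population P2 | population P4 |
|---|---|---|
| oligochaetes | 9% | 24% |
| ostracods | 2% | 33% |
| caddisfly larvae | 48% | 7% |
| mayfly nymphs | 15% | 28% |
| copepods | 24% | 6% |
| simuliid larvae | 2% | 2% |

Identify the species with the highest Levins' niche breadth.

population P4

Convert percentages to proportions (divide by 100).
Σp_P2ᵢ² = 0.09² + 0.02² + 0.48² + 0.15² + 0.24² + 0.02² = 0.0081 + 0.0004 + 0.2304 + 0.0225 + 0.0576 + 0.0004 = 0.3194
B_P2 = 1 / 0.3194 = 3.1309
Σp_P4ᵢ² = 0.24² + 0.33² + 0.07² + 0.28² + 0.06² + 0.02² = 0.0576 + 0.1089 + 0.0049 + 0.0784 + 0.0036 + 0.0004 = 0.2538
B_P4 = 1 / 0.2538 = 3.9401
Highest B → broadest niche (most generalist): population P4 (B = 3.94).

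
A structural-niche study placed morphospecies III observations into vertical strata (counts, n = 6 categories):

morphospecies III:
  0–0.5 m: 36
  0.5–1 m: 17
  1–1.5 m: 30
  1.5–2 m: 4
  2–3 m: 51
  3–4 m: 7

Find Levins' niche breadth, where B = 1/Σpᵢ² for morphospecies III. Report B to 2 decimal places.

4.08

Proportions for morphospecies III (n=145): 36/145=0.2483, 17/145=0.1172, 30/145=0.2069, 4/145=0.0276, 51/145=0.3517, 7/145=0.0483
Σpᵢ² = 0.2483² + 0.1172² + 0.2069² + 0.0276² + 0.3517² + 0.0483² = 0.061653 + 0.013736 + 0.042808 + 0.000762 + 0.123693 + 0.002333 = 0.244985
B = 1 / 0.244985 = 4.0819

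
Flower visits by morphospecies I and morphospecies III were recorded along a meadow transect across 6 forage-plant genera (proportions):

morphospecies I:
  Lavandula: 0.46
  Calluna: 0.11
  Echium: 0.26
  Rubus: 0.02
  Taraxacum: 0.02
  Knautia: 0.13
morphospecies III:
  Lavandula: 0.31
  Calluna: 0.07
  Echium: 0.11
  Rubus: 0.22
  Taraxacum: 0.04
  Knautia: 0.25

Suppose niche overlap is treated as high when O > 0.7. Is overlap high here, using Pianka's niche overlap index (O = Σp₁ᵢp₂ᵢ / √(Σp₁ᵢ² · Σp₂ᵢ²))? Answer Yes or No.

Σ p₁ᵢp₂ᵢ = 0.1426 + 0.0077 + 0.0286 + 0.0044 + 0.0008 + 0.0325 = 0.2166
Σp_1ᵢ² = 0.46² + 0.11² + 0.26² + 0.02² + 0.02² + 0.13² = 0.2116 + 0.0121 + 0.0676 + 0.0004 + 0.0004 + 0.0169 = 0.3090
Σp_2ᵢ² = 0.31² + 0.07² + 0.11² + 0.22² + 0.04² + 0.25² = 0.0961 + 0.0049 + 0.0121 + 0.0484 + 0.0016 + 0.0625 = 0.2256
O = 0.2166 / √(0.3090 × 0.2256) = 0.2166 / 0.26403 = 0.8204
O = 0.8204 > 0.7 → Yes.

Yes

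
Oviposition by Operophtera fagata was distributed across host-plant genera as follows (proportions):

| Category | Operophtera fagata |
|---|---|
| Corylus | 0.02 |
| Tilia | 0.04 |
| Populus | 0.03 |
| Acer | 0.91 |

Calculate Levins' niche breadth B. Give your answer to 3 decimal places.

1.203

Σpᵢ² = 0.02² + 0.04² + 0.03² + 0.91² = 0.0004 + 0.0016 + 0.0009 + 0.8281 = 0.8310
B = 1 / 0.8310 = 1.20337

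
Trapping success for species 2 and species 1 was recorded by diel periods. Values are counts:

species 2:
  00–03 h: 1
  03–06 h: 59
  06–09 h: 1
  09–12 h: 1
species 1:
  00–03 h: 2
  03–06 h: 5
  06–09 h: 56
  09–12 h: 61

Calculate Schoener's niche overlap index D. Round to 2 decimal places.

Proportions for species 2 (n=62): 1/62=0.0161, 59/62=0.9516, 1/62=0.0161, 1/62=0.0161
Proportions for species 1 (n=124): 2/124=0.0161, 5/124=0.0403, 56/124=0.4516, 61/124=0.4919
Σ|p₁ᵢ − p₂ᵢ| = 0.0000 + 0.9113 + 0.4355 + 0.4758 = 1.8226
D = 1 − ½ × 1.8226 = 1 − 0.91130 = 0.08870

0.09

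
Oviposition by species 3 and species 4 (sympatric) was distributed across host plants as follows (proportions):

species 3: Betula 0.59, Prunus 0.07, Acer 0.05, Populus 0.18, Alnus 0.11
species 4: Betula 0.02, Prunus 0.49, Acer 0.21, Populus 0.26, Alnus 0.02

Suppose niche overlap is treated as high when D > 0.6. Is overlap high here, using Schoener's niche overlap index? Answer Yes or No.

Σ|p₁ᵢ − p₂ᵢ| = 0.57 + 0.42 + 0.16 + 0.08 + 0.09 = 1.32
D = 1 − ½ × 1.32 = 1 − 0.660 = 0.3400
D = 0.3400 < 0.6 → No.

No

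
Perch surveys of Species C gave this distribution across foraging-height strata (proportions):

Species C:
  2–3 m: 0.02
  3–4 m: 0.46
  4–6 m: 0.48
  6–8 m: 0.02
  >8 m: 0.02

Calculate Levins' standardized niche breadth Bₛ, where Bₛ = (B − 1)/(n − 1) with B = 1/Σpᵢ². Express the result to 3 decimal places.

Σpᵢ² = 0.02² + 0.46² + 0.48² + 0.02² + 0.02² = 0.0004 + 0.2116 + 0.2304 + 0.0004 + 0.0004 = 0.4432
B = 1 / 0.4432 = 2.25632
Bₛ = (B − 1)/(n − 1) = (2.25632 − 1)/(5 − 1) = 1.25632/4 = 0.31408

0.314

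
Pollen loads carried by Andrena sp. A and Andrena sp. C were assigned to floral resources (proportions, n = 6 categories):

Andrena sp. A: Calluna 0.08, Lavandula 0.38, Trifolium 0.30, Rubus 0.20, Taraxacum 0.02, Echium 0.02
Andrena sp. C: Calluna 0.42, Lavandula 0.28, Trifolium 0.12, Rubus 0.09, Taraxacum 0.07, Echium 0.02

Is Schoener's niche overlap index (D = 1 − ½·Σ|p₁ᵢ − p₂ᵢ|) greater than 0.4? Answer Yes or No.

Yes

Σ|p₁ᵢ − p₂ᵢ| = 0.34 + 0.10 + 0.18 + 0.11 + 0.05 + 0.00 = 0.78
D = 1 − ½ × 0.78 = 1 − 0.390 = 0.6100
D = 0.6100 > 0.4 → Yes.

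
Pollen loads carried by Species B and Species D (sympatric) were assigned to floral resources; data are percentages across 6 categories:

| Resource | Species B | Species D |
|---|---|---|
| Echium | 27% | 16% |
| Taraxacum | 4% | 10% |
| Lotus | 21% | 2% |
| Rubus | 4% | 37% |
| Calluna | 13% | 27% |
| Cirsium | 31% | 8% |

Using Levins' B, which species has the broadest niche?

Convert percentages to proportions (divide by 100).
Σp_Bᵢ² = 0.27² + 0.04² + 0.21² + 0.04² + 0.13² + 0.31² = 0.0729 + 0.0016 + 0.0441 + 0.0016 + 0.0169 + 0.0961 = 0.2332
B_B = 1 / 0.2332 = 4.2882
Σp_Dᵢ² = 0.16² + 0.10² + 0.02² + 0.37² + 0.27² + 0.08² = 0.0256 + 0.0100 + 0.0004 + 0.1369 + 0.0729 + 0.0064 = 0.2522
B_D = 1 / 0.2522 = 3.9651
Highest B → broadest niche (most generalist): Species B (B = 4.29).

Species B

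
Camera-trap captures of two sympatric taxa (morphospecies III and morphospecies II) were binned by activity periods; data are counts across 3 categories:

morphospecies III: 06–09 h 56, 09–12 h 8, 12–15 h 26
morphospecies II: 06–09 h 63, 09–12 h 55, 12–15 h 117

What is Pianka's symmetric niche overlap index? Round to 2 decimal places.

0.78

Proportions for morphospecies III (n=90): 56/90=0.6222, 8/90=0.0889, 26/90=0.2889
Proportions for morphospecies II (n=235): 63/235=0.2681, 55/235=0.2340, 117/235=0.4979
Σ p₁ᵢp₂ᵢ = 0.166812 + 0.020803 + 0.143843 = 0.331458
Σp_1ᵢ² = 0.6222² + 0.0889² + 0.2889² = 0.387133 + 0.007903 + 0.083463 = 0.478499
Σp_2ᵢ² = 0.2681² + 0.2340² + 0.4979² = 0.071878 + 0.054756 + 0.247904 = 0.374538
O = 0.331458 / √(0.478499 × 0.374538) = 0.331458 / 0.4233392 = 0.7830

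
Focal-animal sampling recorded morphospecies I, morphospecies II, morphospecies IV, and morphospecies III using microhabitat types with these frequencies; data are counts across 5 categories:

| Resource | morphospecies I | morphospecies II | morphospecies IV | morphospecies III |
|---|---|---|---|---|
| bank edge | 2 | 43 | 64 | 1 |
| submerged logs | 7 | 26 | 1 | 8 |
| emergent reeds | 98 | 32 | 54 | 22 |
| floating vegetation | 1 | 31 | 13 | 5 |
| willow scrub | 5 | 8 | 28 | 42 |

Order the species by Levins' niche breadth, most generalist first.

morphospecies II > morphospecies IV > morphospecies III > morphospecies I

Proportions for morphospecies I (n=113): 2/113=0.0177, 7/113=0.0619, 98/113=0.8673, 1/113=0.0088, 5/113=0.0442
Proportions for morphospecies II (n=140): 43/140=0.3071, 26/140=0.1857, 32/140=0.2286, 31/140=0.2214, 8/140=0.0571
Proportions for morphospecies IV (n=160): 64/160=0.4000, 1/160=0.0063, 54/160=0.3375, 13/160=0.0813, 28/160=0.1750
Proportions for morphospecies III (n=78): 1/78=0.0128, 8/78=0.1026, 22/78=0.2821, 5/78=0.0641, 42/78=0.5385
Σp_Iᵢ² = 0.0177² + 0.0619² + 0.8673² + 0.0088² + 0.0442² = 0.000313 + 0.003832 + 0.752209 + 0.000077 + 0.001954 = 0.758385
B_I = 1 / 0.758385 = 1.3186
Σp_IIᵢ² = 0.3071² + 0.1857² + 0.2286² + 0.2214² + 0.0571² = 0.094310 + 0.034484 + 0.052258 + 0.049018 + 0.003260 = 0.233330
B_II = 1 / 0.233330 = 4.2858
Σp_IVᵢ² = 0.4000² + 0.0063² + 0.3375² + 0.0813² + 0.1750² = 0.160000 + 0.000040 + 0.113906 + 0.006610 + 0.030625 = 0.311181
B_IV = 1 / 0.311181 = 3.2136
Σp_IIIᵢ² = 0.0128² + 0.1026² + 0.2821² + 0.0641² + 0.5385² = 0.000164 + 0.010527 + 0.079580 + 0.004109 + 0.289982 = 0.384362
B_III = 1 / 0.384362 = 2.6017
Ranking by B (broadest → narrowest): morphospecies II (4.29) > morphospecies IV (3.21) > morphospecies III (2.60) > morphospecies I (1.32)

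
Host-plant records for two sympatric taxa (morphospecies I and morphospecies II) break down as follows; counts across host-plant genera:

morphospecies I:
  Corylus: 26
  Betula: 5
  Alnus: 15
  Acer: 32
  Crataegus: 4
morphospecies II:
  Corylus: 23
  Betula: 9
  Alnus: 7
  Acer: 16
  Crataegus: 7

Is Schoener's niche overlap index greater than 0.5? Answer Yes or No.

Proportions for morphospecies I (n=82): 26/82=0.3171, 5/82=0.0610, 15/82=0.1829, 32/82=0.3902, 4/82=0.0488
Proportions for morphospecies II (n=62): 23/62=0.3710, 9/62=0.1452, 7/62=0.1129, 16/62=0.2581, 7/62=0.1129
Σ|p₁ᵢ − p₂ᵢ| = 0.0539 + 0.0842 + 0.0700 + 0.1321 + 0.0641 = 0.4043
D = 1 − ½ × 0.4043 = 1 − 0.20215 = 0.79785
D = 0.79785 > 0.5 → Yes.

Yes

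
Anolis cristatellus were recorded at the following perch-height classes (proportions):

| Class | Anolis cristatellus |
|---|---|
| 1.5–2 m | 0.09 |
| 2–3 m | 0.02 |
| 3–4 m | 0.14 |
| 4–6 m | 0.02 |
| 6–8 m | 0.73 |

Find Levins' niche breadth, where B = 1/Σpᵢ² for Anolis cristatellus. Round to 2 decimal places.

1.78

Σpᵢ² = 0.09² + 0.02² + 0.14² + 0.02² + 0.73² = 0.0081 + 0.0004 + 0.0196 + 0.0004 + 0.5329 = 0.5614
B = 1 / 0.5614 = 1.7813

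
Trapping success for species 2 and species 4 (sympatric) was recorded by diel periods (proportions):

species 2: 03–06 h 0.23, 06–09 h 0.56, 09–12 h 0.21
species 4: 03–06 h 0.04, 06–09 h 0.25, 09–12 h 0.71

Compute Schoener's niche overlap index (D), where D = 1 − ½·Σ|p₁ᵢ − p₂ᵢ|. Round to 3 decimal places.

Σ|p₁ᵢ − p₂ᵢ| = 0.19 + 0.31 + 0.50 = 1.00
D = 1 − ½ × 1.00 = 1 − 0.500 = 0.50000

0.500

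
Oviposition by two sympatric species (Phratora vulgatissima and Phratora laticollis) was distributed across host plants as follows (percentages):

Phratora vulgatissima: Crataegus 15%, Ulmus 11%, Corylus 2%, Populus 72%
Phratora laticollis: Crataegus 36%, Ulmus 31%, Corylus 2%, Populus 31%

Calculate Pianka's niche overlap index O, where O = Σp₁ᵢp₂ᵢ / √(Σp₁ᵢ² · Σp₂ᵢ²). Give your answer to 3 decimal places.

0.738

Convert percentages to proportions (divide by 100).
Σ p₁ᵢp₂ᵢ = 0.0540 + 0.0341 + 0.0004 + 0.2232 = 0.3117
Σp_1ᵢ² = 0.15² + 0.11² + 0.02² + 0.72² = 0.0225 + 0.0121 + 0.0004 + 0.5184 = 0.5534
Σp_2ᵢ² = 0.36² + 0.31² + 0.02² + 0.31² = 0.1296 + 0.0961 + 0.0004 + 0.0961 = 0.3222
O = 0.3117 / √(0.5534 × 0.3222) = 0.3117 / 0.422262 = 0.73817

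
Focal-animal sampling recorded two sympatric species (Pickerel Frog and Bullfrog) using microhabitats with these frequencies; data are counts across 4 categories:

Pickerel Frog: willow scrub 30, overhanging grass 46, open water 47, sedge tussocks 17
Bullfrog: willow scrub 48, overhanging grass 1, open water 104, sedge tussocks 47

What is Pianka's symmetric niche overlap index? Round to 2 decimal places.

0.78

Proportions for Pickerel Frog (n=140): 30/140=0.2143, 46/140=0.3286, 47/140=0.3357, 17/140=0.1214
Proportions for Bullfrog (n=200): 48/200=0.2400, 1/200=0.0050, 104/200=0.5200, 47/200=0.2350
Σ p₁ᵢp₂ᵢ = 0.051432 + 0.001643 + 0.174564 + 0.028529 = 0.256168
Σp_1ᵢ² = 0.2143² + 0.3286² + 0.3357² + 0.1214² = 0.045924 + 0.107978 + 0.112694 + 0.014738 = 0.281334
Σp_2ᵢ² = 0.2400² + 0.0050² + 0.5200² + 0.2350² = 0.057600 + 0.000025 + 0.270400 + 0.055225 = 0.383250
O = 0.256168 / √(0.281334 × 0.383250) = 0.256168 / 0.3283615 = 0.7801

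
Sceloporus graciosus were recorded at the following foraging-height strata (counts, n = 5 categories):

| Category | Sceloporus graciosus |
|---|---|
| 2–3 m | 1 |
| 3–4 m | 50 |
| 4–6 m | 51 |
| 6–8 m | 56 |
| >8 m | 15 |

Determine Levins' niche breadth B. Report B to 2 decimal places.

3.54

Proportions for Sceloporus graciosus (n=173): 1/173=0.0058, 50/173=0.2890, 51/173=0.2948, 56/173=0.3237, 15/173=0.0867
Σpᵢ² = 0.0058² + 0.2890² + 0.2948² + 0.3237² + 0.0867² = 0.000034 + 0.083521 + 0.086907 + 0.104782 + 0.007517 = 0.282761
B = 1 / 0.282761 = 3.5366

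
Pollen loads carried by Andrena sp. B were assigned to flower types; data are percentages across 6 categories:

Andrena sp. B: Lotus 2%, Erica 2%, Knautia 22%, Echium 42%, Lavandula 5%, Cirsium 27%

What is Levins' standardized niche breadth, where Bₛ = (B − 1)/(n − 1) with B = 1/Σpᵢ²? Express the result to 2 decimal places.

0.46

Convert percentages to proportions (divide by 100).
Σpᵢ² = 0.02² + 0.02² + 0.22² + 0.42² + 0.05² + 0.27² = 0.0004 + 0.0004 + 0.0484 + 0.1764 + 0.0025 + 0.0729 = 0.3010
B = 1 / 0.3010 = 3.3223
Bₛ = (B − 1)/(n − 1) = (3.3223 − 1)/(6 − 1) = 2.3223/5 = 0.4645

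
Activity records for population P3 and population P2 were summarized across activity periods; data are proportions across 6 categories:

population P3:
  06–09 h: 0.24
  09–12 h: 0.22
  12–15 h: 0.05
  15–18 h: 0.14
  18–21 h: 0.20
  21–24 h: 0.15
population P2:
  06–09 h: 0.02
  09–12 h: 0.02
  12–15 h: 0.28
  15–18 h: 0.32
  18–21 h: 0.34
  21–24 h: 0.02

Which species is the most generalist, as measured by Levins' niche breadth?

Σp_P3ᵢ² = 0.24² + 0.22² + 0.05² + 0.14² + 0.20² + 0.15² = 0.0576 + 0.0484 + 0.0025 + 0.0196 + 0.0400 + 0.0225 = 0.1906
B_P3 = 1 / 0.1906 = 5.2466
Σp_P2ᵢ² = 0.02² + 0.02² + 0.28² + 0.32² + 0.34² + 0.02² = 0.0004 + 0.0004 + 0.0784 + 0.1024 + 0.1156 + 0.0004 = 0.2976
B_P2 = 1 / 0.2976 = 3.3602
Highest B → broadest niche (most generalist): population P3 (B = 5.25).

population P3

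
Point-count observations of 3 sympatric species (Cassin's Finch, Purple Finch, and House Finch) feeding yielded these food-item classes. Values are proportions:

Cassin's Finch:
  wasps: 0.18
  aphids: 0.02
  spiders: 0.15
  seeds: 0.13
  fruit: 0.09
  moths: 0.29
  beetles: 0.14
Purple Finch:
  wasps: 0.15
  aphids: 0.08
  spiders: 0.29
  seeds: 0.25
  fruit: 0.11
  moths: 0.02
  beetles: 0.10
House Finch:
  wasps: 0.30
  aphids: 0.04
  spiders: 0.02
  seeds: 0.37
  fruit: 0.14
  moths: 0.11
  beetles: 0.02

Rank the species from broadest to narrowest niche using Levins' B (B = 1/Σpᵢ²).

Σp_Cassᵢ² = 0.18² + 0.02² + 0.15² + 0.13² + 0.09² + 0.29² + 0.14² = 0.0324 + 0.0004 + 0.0225 + 0.0169 + 0.0081 + 0.0841 + 0.0196 = 0.1840
B_Cass = 1 / 0.1840 = 5.4348
Σp_Purpᵢ² = 0.15² + 0.08² + 0.29² + 0.25² + 0.11² + 0.02² + 0.10² = 0.0225 + 0.0064 + 0.0841 + 0.0625 + 0.0121 + 0.0004 + 0.0100 = 0.1980
B_Purp = 1 / 0.1980 = 5.0505
Σp_Housᵢ² = 0.30² + 0.04² + 0.02² + 0.37² + 0.14² + 0.11² + 0.02² = 0.0900 + 0.0016 + 0.0004 + 0.1369 + 0.0196 + 0.0121 + 0.0004 = 0.2610
B_Hous = 1 / 0.2610 = 3.8314
Ranking by B (broadest → narrowest): Cassin's Finch (5.43) > Purple Finch (5.05) > House Finch (3.83)

Cassin's Finch > Purple Finch > House Finch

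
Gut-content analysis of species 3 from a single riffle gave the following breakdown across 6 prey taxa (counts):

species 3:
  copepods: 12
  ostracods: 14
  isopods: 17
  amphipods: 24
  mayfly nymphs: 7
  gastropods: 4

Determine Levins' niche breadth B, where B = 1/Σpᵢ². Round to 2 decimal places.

Proportions for species 3 (n=78): 12/78=0.1538, 14/78=0.1795, 17/78=0.2179, 24/78=0.3077, 7/78=0.0897, 4/78=0.0513
Σpᵢ² = 0.1538² + 0.1795² + 0.2179² + 0.3077² + 0.0897² + 0.0513² = 0.023654 + 0.032220 + 0.047480 + 0.094679 + 0.008046 + 0.002632 = 0.208711
B = 1 / 0.208711 = 4.7913

4.79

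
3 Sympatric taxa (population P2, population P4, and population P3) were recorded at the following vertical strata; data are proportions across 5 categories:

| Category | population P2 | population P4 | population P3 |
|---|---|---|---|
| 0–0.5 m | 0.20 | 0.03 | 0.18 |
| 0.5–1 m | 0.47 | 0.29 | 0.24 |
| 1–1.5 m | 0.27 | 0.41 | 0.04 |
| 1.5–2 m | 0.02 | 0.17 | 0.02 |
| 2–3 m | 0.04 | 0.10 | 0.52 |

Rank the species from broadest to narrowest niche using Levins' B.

population P4 > population P2 > population P3

Σp_P2ᵢ² = 0.20² + 0.47² + 0.27² + 0.02² + 0.04² = 0.0400 + 0.2209 + 0.0729 + 0.0004 + 0.0016 = 0.3358
B_P2 = 1 / 0.3358 = 2.9780
Σp_P4ᵢ² = 0.03² + 0.29² + 0.41² + 0.17² + 0.10² = 0.0009 + 0.0841 + 0.1681 + 0.0289 + 0.0100 = 0.2920
B_P4 = 1 / 0.2920 = 3.4247
Σp_P3ᵢ² = 0.18² + 0.24² + 0.04² + 0.02² + 0.52² = 0.0324 + 0.0576 + 0.0016 + 0.0004 + 0.2704 = 0.3624
B_P3 = 1 / 0.3624 = 2.7594
Ranking by B (broadest → narrowest): population P4 (3.42) > population P2 (2.98) > population P3 (2.76)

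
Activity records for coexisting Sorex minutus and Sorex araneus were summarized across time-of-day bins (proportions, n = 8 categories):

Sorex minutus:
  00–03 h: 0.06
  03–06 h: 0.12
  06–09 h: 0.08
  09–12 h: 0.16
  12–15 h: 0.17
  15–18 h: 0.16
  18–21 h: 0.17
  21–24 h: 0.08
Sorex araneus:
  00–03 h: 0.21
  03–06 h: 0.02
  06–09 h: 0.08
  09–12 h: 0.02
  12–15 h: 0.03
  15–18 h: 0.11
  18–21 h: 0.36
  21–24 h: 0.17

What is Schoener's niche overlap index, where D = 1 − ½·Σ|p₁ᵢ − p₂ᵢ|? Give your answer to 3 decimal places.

0.570

Σ|p₁ᵢ − p₂ᵢ| = 0.15 + 0.10 + 0.00 + 0.14 + 0.14 + 0.05 + 0.19 + 0.09 = 0.86
D = 1 − ½ × 0.86 = 1 − 0.430 = 0.57000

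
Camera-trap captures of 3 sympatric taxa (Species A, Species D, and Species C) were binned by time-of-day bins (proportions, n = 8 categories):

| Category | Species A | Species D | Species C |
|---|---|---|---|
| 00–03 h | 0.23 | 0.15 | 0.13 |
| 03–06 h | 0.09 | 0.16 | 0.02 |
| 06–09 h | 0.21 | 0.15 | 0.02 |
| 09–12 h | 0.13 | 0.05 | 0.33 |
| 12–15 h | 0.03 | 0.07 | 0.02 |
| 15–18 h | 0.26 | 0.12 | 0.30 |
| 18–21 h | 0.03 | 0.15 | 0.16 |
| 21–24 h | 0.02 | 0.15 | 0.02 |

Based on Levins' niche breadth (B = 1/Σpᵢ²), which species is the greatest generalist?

Σp_Aᵢ² = 0.23² + 0.09² + 0.21² + 0.13² + 0.03² + 0.26² + 0.03² + 0.02² = 0.0529 + 0.0081 + 0.0441 + 0.0169 + 0.0009 + 0.0676 + 0.0009 + 0.0004 = 0.1918
B_A = 1 / 0.1918 = 5.2138
Σp_Dᵢ² = 0.15² + 0.16² + 0.15² + 0.05² + 0.07² + 0.12² + 0.15² + 0.15² = 0.0225 + 0.0256 + 0.0225 + 0.0025 + 0.0049 + 0.0144 + 0.0225 + 0.0225 = 0.1374
B_D = 1 / 0.1374 = 7.2780
Σp_Cᵢ² = 0.13² + 0.02² + 0.02² + 0.33² + 0.02² + 0.30² + 0.16² + 0.02² = 0.0169 + 0.0004 + 0.0004 + 0.1089 + 0.0004 + 0.0900 + 0.0256 + 0.0004 = 0.2430
B_C = 1 / 0.2430 = 4.1152
Highest B → broadest niche (most generalist): Species D (B = 7.28).

Species D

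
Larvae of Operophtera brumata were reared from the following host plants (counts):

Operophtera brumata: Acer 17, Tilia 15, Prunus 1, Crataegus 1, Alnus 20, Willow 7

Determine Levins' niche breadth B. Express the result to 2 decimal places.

Proportions for Operophtera brumata (n=61): 17/61=0.2787, 15/61=0.2459, 1/61=0.0164, 1/61=0.0164, 20/61=0.3279, 7/61=0.1148
Σpᵢ² = 0.2787² + 0.2459² + 0.0164² + 0.0164² + 0.3279² + 0.1148² = 0.077674 + 0.060467 + 0.000269 + 0.000269 + 0.107518 + 0.013179 = 0.259376
B = 1 / 0.259376 = 3.8554

3.86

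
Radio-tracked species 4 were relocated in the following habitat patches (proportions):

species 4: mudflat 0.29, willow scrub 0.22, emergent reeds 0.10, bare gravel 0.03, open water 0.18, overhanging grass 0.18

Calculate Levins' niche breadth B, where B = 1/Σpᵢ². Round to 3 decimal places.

Σpᵢ² = 0.29² + 0.22² + 0.10² + 0.03² + 0.18² + 0.18² = 0.0841 + 0.0484 + 0.0100 + 0.0009 + 0.0324 + 0.0324 = 0.2082
B = 1 / 0.2082 = 4.80307

4.803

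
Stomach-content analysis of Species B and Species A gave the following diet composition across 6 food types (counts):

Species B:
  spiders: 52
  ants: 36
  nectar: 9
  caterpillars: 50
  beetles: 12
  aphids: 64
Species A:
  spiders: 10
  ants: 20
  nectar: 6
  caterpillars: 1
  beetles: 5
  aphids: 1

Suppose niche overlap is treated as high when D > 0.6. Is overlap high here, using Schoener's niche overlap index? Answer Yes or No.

Proportions for Species B (n=223): 52/223=0.2332, 36/223=0.1614, 9/223=0.0404, 50/223=0.2242, 12/223=0.0538, 64/223=0.2870
Proportions for Species A (n=43): 10/43=0.2326, 20/43=0.4651, 6/43=0.1395, 1/43=0.0233, 5/43=0.1163, 1/43=0.0233
Σ|p₁ᵢ − p₂ᵢ| = 0.0006 + 0.3037 + 0.0991 + 0.2009 + 0.0625 + 0.2637 = 0.9305
D = 1 − ½ × 0.9305 = 1 − 0.46525 = 0.53475
D = 0.53475 < 0.6 → No.

No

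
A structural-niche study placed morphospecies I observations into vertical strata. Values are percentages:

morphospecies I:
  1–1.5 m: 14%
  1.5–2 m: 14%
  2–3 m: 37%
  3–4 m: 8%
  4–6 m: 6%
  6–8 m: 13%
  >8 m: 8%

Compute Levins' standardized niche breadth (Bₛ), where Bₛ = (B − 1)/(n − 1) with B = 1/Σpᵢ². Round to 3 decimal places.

Convert percentages to proportions (divide by 100).
Σpᵢ² = 0.14² + 0.14² + 0.37² + 0.08² + 0.06² + 0.13² + 0.08² = 0.0196 + 0.0196 + 0.1369 + 0.0064 + 0.0036 + 0.0169 + 0.0064 = 0.2094
B = 1 / 0.2094 = 4.77555
Bₛ = (B − 1)/(n − 1) = (4.77555 − 1)/(7 − 1) = 3.77555/6 = 0.62926

0.629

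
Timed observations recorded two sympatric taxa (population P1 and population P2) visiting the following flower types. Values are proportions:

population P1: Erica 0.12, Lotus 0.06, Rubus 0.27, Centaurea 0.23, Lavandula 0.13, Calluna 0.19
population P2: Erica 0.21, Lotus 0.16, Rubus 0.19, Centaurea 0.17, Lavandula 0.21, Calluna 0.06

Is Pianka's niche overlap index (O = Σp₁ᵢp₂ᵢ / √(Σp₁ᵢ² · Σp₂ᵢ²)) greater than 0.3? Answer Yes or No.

Yes

Σ p₁ᵢp₂ᵢ = 0.0252 + 0.0096 + 0.0513 + 0.0391 + 0.0273 + 0.0114 = 0.1639
Σp_1ᵢ² = 0.12² + 0.06² + 0.27² + 0.23² + 0.13² + 0.19² = 0.0144 + 0.0036 + 0.0729 + 0.0529 + 0.0169 + 0.0361 = 0.1968
Σp_2ᵢ² = 0.21² + 0.16² + 0.19² + 0.17² + 0.21² + 0.06² = 0.0441 + 0.0256 + 0.0361 + 0.0289 + 0.0441 + 0.0036 = 0.1824
O = 0.1639 / √(0.1968 × 0.1824) = 0.1639 / 0.18946 = 0.8651
O = 0.8651 > 0.3 → Yes.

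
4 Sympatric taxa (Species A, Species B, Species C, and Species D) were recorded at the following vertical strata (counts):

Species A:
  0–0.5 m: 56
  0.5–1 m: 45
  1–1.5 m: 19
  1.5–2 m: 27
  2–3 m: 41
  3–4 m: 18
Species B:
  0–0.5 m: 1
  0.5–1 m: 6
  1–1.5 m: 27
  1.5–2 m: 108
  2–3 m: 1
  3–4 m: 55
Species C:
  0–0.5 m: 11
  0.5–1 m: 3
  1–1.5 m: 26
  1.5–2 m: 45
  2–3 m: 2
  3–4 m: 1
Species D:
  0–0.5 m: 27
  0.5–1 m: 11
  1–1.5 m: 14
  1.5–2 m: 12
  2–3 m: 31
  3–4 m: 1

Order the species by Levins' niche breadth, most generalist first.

Proportions for Species A (n=206): 56/206=0.2718, 45/206=0.2184, 19/206=0.0922, 27/206=0.1311, 41/206=0.1990, 18/206=0.0874
Proportions for Species B (n=198): 1/198=0.0051, 6/198=0.0303, 27/198=0.1364, 108/198=0.5455, 1/198=0.0051, 55/198=0.2778
Proportions for Species C (n=88): 11/88=0.1250, 3/88=0.0341, 26/88=0.2955, 45/88=0.5114, 2/88=0.0227, 1/88=0.0114
Proportions for Species D (n=96): 27/96=0.2813, 11/96=0.1146, 14/96=0.1458, 12/96=0.1250, 31/96=0.3229, 1/96=0.0104
Σp_Aᵢ² = 0.2718² + 0.2184² + 0.0922² + 0.1311² + 0.1990² + 0.0874² = 0.073875 + 0.047699 + 0.008501 + 0.017187 + 0.039601 + 0.007639 = 0.194502
B_A = 1 / 0.194502 = 5.1413
Σp_Bᵢ² = 0.0051² + 0.0303² + 0.1364² + 0.5455² + 0.0051² + 0.2778² = 0.000026 + 0.000918 + 0.018605 + 0.297570 + 0.000026 + 0.077173 = 0.394318
B_B = 1 / 0.394318 = 2.5360
Σp_Cᵢ² = 0.1250² + 0.0341² + 0.2955² + 0.5114² + 0.0227² + 0.0114² = 0.015625 + 0.001163 + 0.087320 + 0.261530 + 0.000515 + 0.000130 = 0.366283
B_C = 1 / 0.366283 = 2.7301
Σp_Dᵢ² = 0.2813² + 0.1146² + 0.1458² + 0.1250² + 0.3229² + 0.0104² = 0.079130 + 0.013133 + 0.021258 + 0.015625 + 0.104264 + 0.000108 = 0.233518
B_D = 1 / 0.233518 = 4.2823
Ranking by B (broadest → narrowest): Species A (5.14) > Species D (4.28) > Species C (2.73) > Species B (2.54)

Species A > Species D > Species C > Species B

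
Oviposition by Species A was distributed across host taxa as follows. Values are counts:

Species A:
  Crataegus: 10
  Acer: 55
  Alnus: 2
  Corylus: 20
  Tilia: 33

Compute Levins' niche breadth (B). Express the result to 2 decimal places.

3.12

Proportions for Species A (n=120): 10/120=0.0833, 55/120=0.4583, 2/120=0.0167, 20/120=0.1667, 33/120=0.2750
Σpᵢ² = 0.0833² + 0.4583² + 0.0167² + 0.1667² + 0.2750² = 0.006939 + 0.210039 + 0.000279 + 0.027789 + 0.075625 = 0.320671
B = 1 / 0.320671 = 3.1185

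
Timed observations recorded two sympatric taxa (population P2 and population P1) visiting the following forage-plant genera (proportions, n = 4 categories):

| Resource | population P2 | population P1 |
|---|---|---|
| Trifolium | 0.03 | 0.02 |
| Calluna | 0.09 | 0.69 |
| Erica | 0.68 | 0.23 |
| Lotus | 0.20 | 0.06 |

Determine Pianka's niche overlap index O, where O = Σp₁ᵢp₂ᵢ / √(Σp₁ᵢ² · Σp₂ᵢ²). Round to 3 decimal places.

Σ p₁ᵢp₂ᵢ = 0.0006 + 0.0621 + 0.1564 + 0.0120 = 0.2311
Σp_1ᵢ² = 0.03² + 0.09² + 0.68² + 0.20² = 0.0009 + 0.0081 + 0.4624 + 0.0400 = 0.5114
Σp_2ᵢ² = 0.02² + 0.69² + 0.23² + 0.06² = 0.0004 + 0.4761 + 0.0529 + 0.0036 = 0.5330
O = 0.2311 / √(0.5114 × 0.5330) = 0.2311 / 0.522088 = 0.44265

0.443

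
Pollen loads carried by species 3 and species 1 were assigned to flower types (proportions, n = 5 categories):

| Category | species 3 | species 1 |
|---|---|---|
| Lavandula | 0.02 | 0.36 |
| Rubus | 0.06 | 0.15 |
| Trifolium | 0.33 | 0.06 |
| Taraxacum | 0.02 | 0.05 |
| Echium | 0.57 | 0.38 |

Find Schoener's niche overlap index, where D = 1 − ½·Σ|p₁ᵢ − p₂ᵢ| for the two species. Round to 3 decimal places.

Σ|p₁ᵢ − p₂ᵢ| = 0.34 + 0.09 + 0.27 + 0.03 + 0.19 = 0.92
D = 1 − ½ × 0.92 = 1 − 0.460 = 0.54000

0.540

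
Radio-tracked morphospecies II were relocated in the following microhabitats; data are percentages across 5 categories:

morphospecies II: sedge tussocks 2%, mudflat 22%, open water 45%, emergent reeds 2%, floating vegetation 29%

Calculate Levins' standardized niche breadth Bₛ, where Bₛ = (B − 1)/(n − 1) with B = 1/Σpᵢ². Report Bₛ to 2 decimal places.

0.49

Convert percentages to proportions (divide by 100).
Σpᵢ² = 0.02² + 0.22² + 0.45² + 0.02² + 0.29² = 0.0004 + 0.0484 + 0.2025 + 0.0004 + 0.0841 = 0.3358
B = 1 / 0.3358 = 2.9780
Bₛ = (B − 1)/(n − 1) = (2.9780 − 1)/(5 − 1) = 1.9780/4 = 0.4945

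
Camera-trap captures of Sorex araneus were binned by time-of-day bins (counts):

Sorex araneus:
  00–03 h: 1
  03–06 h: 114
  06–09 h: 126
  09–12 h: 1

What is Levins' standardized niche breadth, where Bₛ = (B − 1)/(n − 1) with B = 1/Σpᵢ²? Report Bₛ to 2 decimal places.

0.34

Proportions for Sorex araneus (n=242): 1/242=0.0041, 114/242=0.4711, 126/242=0.5207, 1/242=0.0041
Σpᵢ² = 0.0041² + 0.4711² + 0.5207² + 0.0041² = 0.000017 + 0.221935 + 0.271128 + 0.000017 = 0.493097
B = 1 / 0.493097 = 2.0280
Bₛ = (B − 1)/(n − 1) = (2.0280 − 1)/(4 − 1) = 1.0280/3 = 0.3427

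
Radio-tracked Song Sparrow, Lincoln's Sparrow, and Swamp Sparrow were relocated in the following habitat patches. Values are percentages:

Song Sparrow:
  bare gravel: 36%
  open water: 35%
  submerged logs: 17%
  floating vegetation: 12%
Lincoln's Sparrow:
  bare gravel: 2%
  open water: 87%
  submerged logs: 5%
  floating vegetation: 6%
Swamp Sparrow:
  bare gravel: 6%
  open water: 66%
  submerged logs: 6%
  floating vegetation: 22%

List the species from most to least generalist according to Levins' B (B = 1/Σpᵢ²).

Song Sparrow > Swamp Sparrow > Lincoln's Sparrow

Convert percentages to proportions (divide by 100).
Σp_Songᵢ² = 0.36² + 0.35² + 0.17² + 0.12² = 0.1296 + 0.1225 + 0.0289 + 0.0144 = 0.2954
B_Song = 1 / 0.2954 = 3.3852
Σp_Lincᵢ² = 0.02² + 0.87² + 0.05² + 0.06² = 0.0004 + 0.7569 + 0.0025 + 0.0036 = 0.7634
B_Linc = 1 / 0.7634 = 1.3099
Σp_Swamᵢ² = 0.06² + 0.66² + 0.06² + 0.22² = 0.0036 + 0.4356 + 0.0036 + 0.0484 = 0.4912
B_Swam = 1 / 0.4912 = 2.0358
Ranking by B (broadest → narrowest): Song Sparrow (3.39) > Swamp Sparrow (2.04) > Lincoln's Sparrow (1.31)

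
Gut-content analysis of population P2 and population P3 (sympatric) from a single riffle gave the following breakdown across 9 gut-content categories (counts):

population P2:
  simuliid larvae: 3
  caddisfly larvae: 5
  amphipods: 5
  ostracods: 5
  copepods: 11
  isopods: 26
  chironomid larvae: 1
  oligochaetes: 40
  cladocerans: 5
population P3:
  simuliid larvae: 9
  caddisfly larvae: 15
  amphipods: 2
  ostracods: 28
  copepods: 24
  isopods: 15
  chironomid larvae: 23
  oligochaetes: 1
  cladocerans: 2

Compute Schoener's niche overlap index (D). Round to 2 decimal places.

Proportions for population P2 (n=101): 3/101=0.0297, 5/101=0.0495, 5/101=0.0495, 5/101=0.0495, 11/101=0.1089, 26/101=0.2574, 1/101=0.0099, 40/101=0.3960, 5/101=0.0495
Proportions for population P3 (n=119): 9/119=0.0756, 15/119=0.1261, 2/119=0.0168, 28/119=0.2353, 24/119=0.2017, 15/119=0.1261, 23/119=0.1933, 1/119=0.0084, 2/119=0.0168
Σ|p₁ᵢ − p₂ᵢ| = 0.0459 + 0.0766 + 0.0327 + 0.1858 + 0.0928 + 0.1313 + 0.1834 + 0.3876 + 0.0327 = 1.1688
D = 1 − ½ × 1.1688 = 1 − 0.58440 = 0.41560

0.42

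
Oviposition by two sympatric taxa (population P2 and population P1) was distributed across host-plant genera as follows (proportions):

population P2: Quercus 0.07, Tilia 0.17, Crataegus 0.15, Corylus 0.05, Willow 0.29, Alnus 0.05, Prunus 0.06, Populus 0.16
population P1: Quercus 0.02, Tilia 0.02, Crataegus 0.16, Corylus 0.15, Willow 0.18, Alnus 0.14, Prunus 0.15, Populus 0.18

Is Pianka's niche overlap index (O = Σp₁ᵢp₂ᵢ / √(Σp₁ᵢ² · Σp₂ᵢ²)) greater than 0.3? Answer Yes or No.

Yes

Σ p₁ᵢp₂ᵢ = 0.0014 + 0.0034 + 0.0240 + 0.0075 + 0.0522 + 0.0070 + 0.0090 + 0.0288 = 0.1333
Σp_1ᵢ² = 0.07² + 0.17² + 0.15² + 0.05² + 0.29² + 0.05² + 0.06² + 0.16² = 0.0049 + 0.0289 + 0.0225 + 0.0025 + 0.0841 + 0.0025 + 0.0036 + 0.0256 = 0.1746
Σp_2ᵢ² = 0.02² + 0.02² + 0.16² + 0.15² + 0.18² + 0.14² + 0.15² + 0.18² = 0.0004 + 0.0004 + 0.0256 + 0.0225 + 0.0324 + 0.0196 + 0.0225 + 0.0324 = 0.1558
O = 0.1333 / √(0.1746 × 0.1558) = 0.1333 / 0.16493 = 0.8082
O = 0.8082 > 0.3 → Yes.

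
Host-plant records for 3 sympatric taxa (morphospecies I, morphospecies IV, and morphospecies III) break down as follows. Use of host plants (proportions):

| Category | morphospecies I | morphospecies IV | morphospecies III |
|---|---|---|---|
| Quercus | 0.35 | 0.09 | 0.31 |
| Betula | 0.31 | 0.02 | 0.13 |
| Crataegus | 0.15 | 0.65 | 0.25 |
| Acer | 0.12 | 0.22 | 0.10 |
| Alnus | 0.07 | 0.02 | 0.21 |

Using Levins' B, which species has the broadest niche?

morphospecies III

Σp_Iᵢ² = 0.35² + 0.31² + 0.15² + 0.12² + 0.07² = 0.1225 + 0.0961 + 0.0225 + 0.0144 + 0.0049 = 0.2604
B_I = 1 / 0.2604 = 3.8402
Σp_IVᵢ² = 0.09² + 0.02² + 0.65² + 0.22² + 0.02² = 0.0081 + 0.0004 + 0.4225 + 0.0484 + 0.0004 = 0.4798
B_IV = 1 / 0.4798 = 2.0842
Σp_IIIᵢ² = 0.31² + 0.13² + 0.25² + 0.10² + 0.21² = 0.0961 + 0.0169 + 0.0625 + 0.0100 + 0.0441 = 0.2296
B_III = 1 / 0.2296 = 4.3554
Highest B → broadest niche (most generalist): morphospecies III (B = 4.36).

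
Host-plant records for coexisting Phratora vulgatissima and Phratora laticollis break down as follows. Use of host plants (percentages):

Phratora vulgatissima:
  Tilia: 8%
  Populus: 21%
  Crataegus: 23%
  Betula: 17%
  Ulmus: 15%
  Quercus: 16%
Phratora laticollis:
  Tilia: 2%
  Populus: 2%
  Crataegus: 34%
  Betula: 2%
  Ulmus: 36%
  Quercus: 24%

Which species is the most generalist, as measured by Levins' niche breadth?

Convert percentages to proportions (divide by 100).
Σp_vulgᵢ² = 0.08² + 0.21² + 0.23² + 0.17² + 0.15² + 0.16² = 0.0064 + 0.0441 + 0.0529 + 0.0289 + 0.0225 + 0.0256 = 0.1804
B_vulg = 1 / 0.1804 = 5.5432
Σp_latiᵢ² = 0.02² + 0.02² + 0.34² + 0.02² + 0.36² + 0.24² = 0.0004 + 0.0004 + 0.1156 + 0.0004 + 0.1296 + 0.0576 = 0.3040
B_lati = 1 / 0.3040 = 3.2895
Highest B → broadest niche (most generalist): Phratora vulgatissima (B = 5.54).

Phratora vulgatissima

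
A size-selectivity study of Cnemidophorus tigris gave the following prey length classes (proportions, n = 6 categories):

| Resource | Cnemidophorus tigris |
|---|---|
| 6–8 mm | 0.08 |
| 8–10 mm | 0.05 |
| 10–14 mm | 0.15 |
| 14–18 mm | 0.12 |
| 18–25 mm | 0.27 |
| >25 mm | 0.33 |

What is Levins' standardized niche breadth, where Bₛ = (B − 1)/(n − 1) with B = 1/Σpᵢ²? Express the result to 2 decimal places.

0.68

Σpᵢ² = 0.08² + 0.05² + 0.15² + 0.12² + 0.27² + 0.33² = 0.0064 + 0.0025 + 0.0225 + 0.0144 + 0.0729 + 0.1089 = 0.2276
B = 1 / 0.2276 = 4.3937
Bₛ = (B − 1)/(n − 1) = (4.3937 − 1)/(6 − 1) = 3.3937/5 = 0.6787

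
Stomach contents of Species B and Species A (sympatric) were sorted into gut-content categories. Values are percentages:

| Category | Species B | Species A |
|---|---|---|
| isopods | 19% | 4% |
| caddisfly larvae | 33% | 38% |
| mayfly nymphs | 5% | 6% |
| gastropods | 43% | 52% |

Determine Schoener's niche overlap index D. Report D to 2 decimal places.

0.85

Convert percentages to proportions (divide by 100).
Σ|p₁ᵢ − p₂ᵢ| = 0.15 + 0.05 + 0.01 + 0.09 = 0.30
D = 1 − ½ × 0.30 = 1 − 0.150 = 0.8500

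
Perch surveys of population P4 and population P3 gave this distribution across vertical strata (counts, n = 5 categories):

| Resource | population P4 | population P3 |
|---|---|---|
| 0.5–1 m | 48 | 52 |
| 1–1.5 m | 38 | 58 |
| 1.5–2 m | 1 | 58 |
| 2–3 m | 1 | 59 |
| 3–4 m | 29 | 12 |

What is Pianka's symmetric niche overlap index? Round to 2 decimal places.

0.67

Proportions for population P4 (n=117): 48/117=0.4103, 38/117=0.3248, 1/117=0.0085, 1/117=0.0085, 29/117=0.2479
Proportions for population P3 (n=239): 52/239=0.2176, 58/239=0.2427, 58/239=0.2427, 59/239=0.2469, 12/239=0.0502
Σ p₁ᵢp₂ᵢ = 0.089281 + 0.078829 + 0.002063 + 0.002099 + 0.012445 = 0.184717
Σp_1ᵢ² = 0.4103² + 0.3248² + 0.0085² + 0.0085² + 0.2479² = 0.168346 + 0.105495 + 0.000072 + 0.000072 + 0.061454 = 0.335439
Σp_2ᵢ² = 0.2176² + 0.2427² + 0.2427² + 0.2469² + 0.0502² = 0.047350 + 0.058903 + 0.058903 + 0.060960 + 0.002520 = 0.228636
O = 0.184717 / √(0.335439 × 0.228636) = 0.184717 / 0.2769358 = 0.6670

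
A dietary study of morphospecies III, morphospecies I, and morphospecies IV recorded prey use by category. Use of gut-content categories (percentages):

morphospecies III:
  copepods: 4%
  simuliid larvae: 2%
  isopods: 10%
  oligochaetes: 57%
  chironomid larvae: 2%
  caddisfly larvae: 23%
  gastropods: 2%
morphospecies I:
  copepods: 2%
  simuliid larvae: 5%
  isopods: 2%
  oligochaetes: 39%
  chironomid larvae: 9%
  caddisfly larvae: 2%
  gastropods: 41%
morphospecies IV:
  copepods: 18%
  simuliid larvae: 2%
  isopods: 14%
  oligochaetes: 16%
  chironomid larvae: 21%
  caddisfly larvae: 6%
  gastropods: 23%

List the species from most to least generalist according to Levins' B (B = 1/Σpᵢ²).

morphospecies IV > morphospecies I > morphospecies III

Convert percentages to proportions (divide by 100).
Σp_IIIᵢ² = 0.04² + 0.02² + 0.10² + 0.57² + 0.02² + 0.23² + 0.02² = 0.0016 + 0.0004 + 0.0100 + 0.3249 + 0.0004 + 0.0529 + 0.0004 = 0.3906
B_III = 1 / 0.3906 = 2.5602
Σp_Iᵢ² = 0.02² + 0.05² + 0.02² + 0.39² + 0.09² + 0.02² + 0.41² = 0.0004 + 0.0025 + 0.0004 + 0.1521 + 0.0081 + 0.0004 + 0.1681 = 0.3320
B_I = 1 / 0.3320 = 3.0120
Σp_IVᵢ² = 0.18² + 0.02² + 0.14² + 0.16² + 0.21² + 0.06² + 0.23² = 0.0324 + 0.0004 + 0.0196 + 0.0256 + 0.0441 + 0.0036 + 0.0529 = 0.1786
B_IV = 1 / 0.1786 = 5.5991
Ranking by B (broadest → narrowest): morphospecies IV (5.60) > morphospecies I (3.01) > morphospecies III (2.56)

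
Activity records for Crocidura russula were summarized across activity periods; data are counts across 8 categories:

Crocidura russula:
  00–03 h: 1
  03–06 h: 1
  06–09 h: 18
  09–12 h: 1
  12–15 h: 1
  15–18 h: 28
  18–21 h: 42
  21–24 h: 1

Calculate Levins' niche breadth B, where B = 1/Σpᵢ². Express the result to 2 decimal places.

3.01

Proportions for Crocidura russula (n=93): 1/93=0.0108, 1/93=0.0108, 18/93=0.1935, 1/93=0.0108, 1/93=0.0108, 28/93=0.3011, 42/93=0.4516, 1/93=0.0108
Σpᵢ² = 0.0108² + 0.0108² + 0.1935² + 0.0108² + 0.0108² + 0.3011² + 0.4516² + 0.0108² = 0.000117 + 0.000117 + 0.037442 + 0.000117 + 0.000117 + 0.090661 + 0.203943 + 0.000117 = 0.332631
B = 1 / 0.332631 = 3.0063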